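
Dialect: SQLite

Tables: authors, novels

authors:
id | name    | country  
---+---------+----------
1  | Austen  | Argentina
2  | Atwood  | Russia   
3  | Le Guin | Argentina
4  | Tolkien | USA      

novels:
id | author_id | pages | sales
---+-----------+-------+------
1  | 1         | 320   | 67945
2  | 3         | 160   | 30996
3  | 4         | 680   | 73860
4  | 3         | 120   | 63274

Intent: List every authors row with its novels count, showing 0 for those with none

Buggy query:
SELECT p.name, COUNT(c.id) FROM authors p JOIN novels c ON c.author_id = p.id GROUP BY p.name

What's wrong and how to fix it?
Bug: An inner join excludes parents with zero children

Fix: Use LEFT JOIN so parents without children still appear (COUNT(c.id) gives 0)

Corrected query:
SELECT p.name, COUNT(c.id) FROM authors p LEFT JOIN novels c ON c.author_id = p.id GROUP BY p.name

Result:
name    | COUNT(c.id)
--------+------------
Atwood  | 0          
Austen  | 1          
Le Guin | 2          
Tolkien | 1          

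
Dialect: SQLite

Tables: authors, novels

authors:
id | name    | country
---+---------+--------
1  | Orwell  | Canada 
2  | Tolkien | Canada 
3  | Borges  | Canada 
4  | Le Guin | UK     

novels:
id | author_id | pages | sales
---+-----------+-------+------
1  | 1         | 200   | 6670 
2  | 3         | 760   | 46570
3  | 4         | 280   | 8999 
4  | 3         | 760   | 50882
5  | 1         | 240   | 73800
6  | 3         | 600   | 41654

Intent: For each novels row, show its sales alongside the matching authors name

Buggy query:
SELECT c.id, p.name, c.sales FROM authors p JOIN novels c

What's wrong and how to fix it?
Bug: Missing join condition: each novels row is matched to all authors rows instead of just its own

Fix: Specify the join condition linking the foreign key to the parent id

Corrected query:
SELECT c.id, p.name, c.sales FROM authors p JOIN novels c ON c.author_id = p.id

Result:
id | name    | sales
---+---------+------
1  | Orwell  | 6670 
2  | Borges  | 46570
3  | Le Guin | 8999 
4  | Borges  | 50882
5  | Orwell  | 73800
6  | Borges  | 41654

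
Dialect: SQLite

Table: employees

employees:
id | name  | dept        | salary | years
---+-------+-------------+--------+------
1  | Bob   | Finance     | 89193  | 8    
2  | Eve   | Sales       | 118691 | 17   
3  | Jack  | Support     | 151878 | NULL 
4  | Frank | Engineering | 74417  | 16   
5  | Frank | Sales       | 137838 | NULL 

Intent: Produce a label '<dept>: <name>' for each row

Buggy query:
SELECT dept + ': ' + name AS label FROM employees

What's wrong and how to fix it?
Bug: '+' is numeric addition; on text columns SQLite converts them to 0 instead of concatenating

Fix: Replace + with || to concatenate text

Corrected query:
SELECT dept || ': ' || name AS label FROM employees

Result:
label             
------------------
Finance: Bob      
Sales: Eve        
Support: Jack     
Engineering: Frank
Sales: Frank      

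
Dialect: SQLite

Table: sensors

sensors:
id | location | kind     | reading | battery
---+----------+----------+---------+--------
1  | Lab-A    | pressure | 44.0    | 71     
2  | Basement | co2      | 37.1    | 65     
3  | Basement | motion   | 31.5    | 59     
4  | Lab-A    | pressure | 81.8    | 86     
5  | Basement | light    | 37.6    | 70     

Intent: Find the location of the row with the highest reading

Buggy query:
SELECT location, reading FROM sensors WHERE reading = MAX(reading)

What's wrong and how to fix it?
Bug: MAX(reading) is an aggregate and cannot be used directly in WHERE

Fix: Use a subquery: WHERE reading = (SELECT MAX(reading) FROM sensors)

Corrected query:
SELECT location, reading FROM sensors WHERE reading = (SELECT MAX(reading) FROM sensors)

Result:
location | reading
---------+--------
Lab-A    | 81.8   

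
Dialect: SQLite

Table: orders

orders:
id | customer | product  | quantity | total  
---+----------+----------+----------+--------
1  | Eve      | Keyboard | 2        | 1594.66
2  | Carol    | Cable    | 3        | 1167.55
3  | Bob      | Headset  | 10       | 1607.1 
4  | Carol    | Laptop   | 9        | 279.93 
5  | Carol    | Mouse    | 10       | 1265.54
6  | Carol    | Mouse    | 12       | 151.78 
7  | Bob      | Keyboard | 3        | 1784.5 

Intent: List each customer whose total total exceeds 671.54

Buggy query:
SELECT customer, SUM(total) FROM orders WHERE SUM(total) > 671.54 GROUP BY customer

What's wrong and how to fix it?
Bug: WHERE runs before GROUP BY, so aggregates aren't available there

Fix: Move the aggregate condition to a HAVING clause

Corrected query:
SELECT customer, SUM(total) FROM orders GROUP BY customer HAVING SUM(total) > 671.54

Result:
customer | SUM(total)
---------+-----------
Bob      | 3391.6    
Carol    | 2864.8    
Eve      | 1594.66   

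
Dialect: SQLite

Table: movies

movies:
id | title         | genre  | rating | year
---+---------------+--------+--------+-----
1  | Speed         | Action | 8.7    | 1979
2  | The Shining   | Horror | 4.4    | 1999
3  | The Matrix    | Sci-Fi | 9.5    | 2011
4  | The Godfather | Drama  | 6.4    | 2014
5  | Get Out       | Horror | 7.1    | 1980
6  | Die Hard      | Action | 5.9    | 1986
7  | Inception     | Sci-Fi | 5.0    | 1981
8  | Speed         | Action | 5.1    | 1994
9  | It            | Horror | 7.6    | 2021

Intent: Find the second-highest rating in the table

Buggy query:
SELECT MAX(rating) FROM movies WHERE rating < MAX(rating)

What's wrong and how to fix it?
Bug: The inner MAX is an aggregate inside WHERE, which is not allowed

Fix: Put the inner MAX in a scalar subquery

Corrected query:
SELECT MAX(rating) FROM movies WHERE rating < (SELECT MAX(rating) FROM movies)

Result:
MAX(rating)
-----------
8.7        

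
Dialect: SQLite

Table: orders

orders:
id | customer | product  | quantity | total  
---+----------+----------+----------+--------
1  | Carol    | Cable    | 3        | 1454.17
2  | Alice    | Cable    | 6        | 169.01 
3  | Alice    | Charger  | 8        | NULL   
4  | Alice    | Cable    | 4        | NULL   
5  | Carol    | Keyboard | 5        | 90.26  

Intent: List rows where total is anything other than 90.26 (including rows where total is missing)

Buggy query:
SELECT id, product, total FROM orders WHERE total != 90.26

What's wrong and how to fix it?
Bug: Inequality against NULL is unknown, not true; rows with NULL are dropped

Fix: Handle NULL separately with IS NULL alongside the inequality

Corrected query:
SELECT id, product, total FROM orders WHERE total != 90.26 OR total IS NULL

Result:
id | product | total  
---+---------+--------
1  | Cable   | 1454.17
2  | Cable   | 169.01 
3  | Charger | NULL   
4  | Cable   | NULL   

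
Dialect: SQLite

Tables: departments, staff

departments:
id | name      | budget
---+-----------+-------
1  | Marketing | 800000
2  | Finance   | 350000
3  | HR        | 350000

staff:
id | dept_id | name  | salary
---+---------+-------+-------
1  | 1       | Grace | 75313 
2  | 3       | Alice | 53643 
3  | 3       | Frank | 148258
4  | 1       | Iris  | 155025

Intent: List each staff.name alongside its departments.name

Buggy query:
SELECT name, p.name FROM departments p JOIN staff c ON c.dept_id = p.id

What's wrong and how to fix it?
Bug: 'name' exists in both joined tables, so the database can't tell which one is meant

Fix: Prefix ambiguous columns with the table alias

Corrected query:
SELECT c.name, p.name FROM departments p JOIN staff c ON c.dept_id = p.id

Result:
name  | name     
------+----------
Grace | Marketing
Alice | HR       
Frank | HR       
Iris  | Marketing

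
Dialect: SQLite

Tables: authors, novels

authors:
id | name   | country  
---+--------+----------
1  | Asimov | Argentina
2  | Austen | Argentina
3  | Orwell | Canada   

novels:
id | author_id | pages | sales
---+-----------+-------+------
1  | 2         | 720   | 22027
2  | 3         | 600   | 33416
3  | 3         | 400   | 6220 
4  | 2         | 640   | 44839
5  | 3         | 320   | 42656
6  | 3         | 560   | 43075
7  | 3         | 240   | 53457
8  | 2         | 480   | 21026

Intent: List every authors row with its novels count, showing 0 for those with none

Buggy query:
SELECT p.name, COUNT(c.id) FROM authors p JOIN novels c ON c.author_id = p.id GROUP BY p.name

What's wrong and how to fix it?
Bug: INNER JOIN drops authors rows that have no matching novels rows

Fix: Switch to LEFT JOIN to retain unmatched parent rows

Corrected query:
SELECT p.name, COUNT(c.id) FROM authors p LEFT JOIN novels c ON c.author_id = p.id GROUP BY p.name

Result:
name   | COUNT(c.id)
-------+------------
Asimov | 0          
Austen | 3          
Orwell | 5          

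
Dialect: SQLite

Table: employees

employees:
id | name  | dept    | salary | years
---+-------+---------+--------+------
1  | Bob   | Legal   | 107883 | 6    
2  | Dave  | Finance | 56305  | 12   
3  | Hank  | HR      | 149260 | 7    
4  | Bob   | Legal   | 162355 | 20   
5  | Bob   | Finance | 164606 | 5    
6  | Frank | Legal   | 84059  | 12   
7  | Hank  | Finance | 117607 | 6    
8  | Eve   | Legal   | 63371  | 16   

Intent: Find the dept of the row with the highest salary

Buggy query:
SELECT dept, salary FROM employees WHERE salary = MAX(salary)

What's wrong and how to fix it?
Bug: WHERE is evaluated per row; an aggregate over the whole table isn't defined there

Fix: Use a subquery: WHERE salary = (SELECT MAX(salary) FROM employees)

Corrected query:
SELECT dept, salary FROM employees WHERE salary = (SELECT MAX(salary) FROM employees)

Result:
dept    | salary
--------+-------
Finance | 164606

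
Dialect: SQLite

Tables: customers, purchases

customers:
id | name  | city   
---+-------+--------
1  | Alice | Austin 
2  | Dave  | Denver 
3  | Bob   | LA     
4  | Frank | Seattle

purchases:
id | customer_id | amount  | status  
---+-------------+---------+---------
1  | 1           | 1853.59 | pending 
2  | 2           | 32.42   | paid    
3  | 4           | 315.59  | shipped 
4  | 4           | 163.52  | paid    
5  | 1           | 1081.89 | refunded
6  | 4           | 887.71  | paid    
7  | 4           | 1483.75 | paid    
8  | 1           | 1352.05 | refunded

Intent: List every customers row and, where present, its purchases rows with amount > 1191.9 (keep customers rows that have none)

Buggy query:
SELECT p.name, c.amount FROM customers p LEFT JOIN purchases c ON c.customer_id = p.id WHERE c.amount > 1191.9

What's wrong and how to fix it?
Bug: Filtering c.amount in WHERE discards the NULL rows produced by LEFT JOIN, turning it into an inner join

Fix: Move the right-table condition into the ON clause so unmatched parents are kept

Corrected query:
SELECT p.name, c.amount FROM customers p LEFT JOIN purchases c ON c.customer_id = p.id AND c.amount > 1191.9

Result:
name  | amount 
------+--------
Alice | 1352.05
Alice | 1853.59
Dave  | NULL   
Bob   | NULL   
Frank | 1483.75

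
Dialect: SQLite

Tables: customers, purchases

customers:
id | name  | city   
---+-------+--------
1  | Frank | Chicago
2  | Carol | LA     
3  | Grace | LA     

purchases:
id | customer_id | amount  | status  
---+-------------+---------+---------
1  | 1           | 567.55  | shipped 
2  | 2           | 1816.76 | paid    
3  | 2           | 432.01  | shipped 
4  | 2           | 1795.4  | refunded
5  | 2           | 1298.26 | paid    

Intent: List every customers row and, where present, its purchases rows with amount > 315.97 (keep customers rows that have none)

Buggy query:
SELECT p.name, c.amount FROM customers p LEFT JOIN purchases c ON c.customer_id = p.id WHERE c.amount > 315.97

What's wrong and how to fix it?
Bug: A WHERE condition on the right-hand table after LEFT JOIN drops unmatched parents

Fix: Move the right-table condition into the ON clause so unmatched parents are kept

Corrected query:
SELECT p.name, c.amount FROM customers p LEFT JOIN purchases c ON c.customer_id = p.id AND c.amount > 315.97

Result:
name  | amount 
------+--------
Frank | 567.55 
Carol | 432.01 
Carol | 1298.26
Carol | 1795.4 
Carol | 1816.76
Grace | NULL   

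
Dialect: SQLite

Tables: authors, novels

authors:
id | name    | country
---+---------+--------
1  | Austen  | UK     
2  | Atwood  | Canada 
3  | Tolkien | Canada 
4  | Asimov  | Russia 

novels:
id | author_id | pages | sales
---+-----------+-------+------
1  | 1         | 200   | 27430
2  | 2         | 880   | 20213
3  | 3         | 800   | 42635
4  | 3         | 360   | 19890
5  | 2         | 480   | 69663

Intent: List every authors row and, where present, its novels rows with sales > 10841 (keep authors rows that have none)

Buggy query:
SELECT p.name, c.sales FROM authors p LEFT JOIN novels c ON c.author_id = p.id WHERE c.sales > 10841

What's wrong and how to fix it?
Bug: A WHERE condition on the right-hand table after LEFT JOIN drops unmatched parents

Fix: Put 'c.sales > 10841' in the JOIN's ON clause instead of WHERE

Corrected query:
SELECT p.name, c.sales FROM authors p LEFT JOIN novels c ON c.author_id = p.id AND c.sales > 10841

Result:
name    | sales
--------+------
Austen  | 27430
Atwood  | 20213
Atwood  | 69663
Tolkien | 19890
Tolkien | 42635
Asimov  | NULL 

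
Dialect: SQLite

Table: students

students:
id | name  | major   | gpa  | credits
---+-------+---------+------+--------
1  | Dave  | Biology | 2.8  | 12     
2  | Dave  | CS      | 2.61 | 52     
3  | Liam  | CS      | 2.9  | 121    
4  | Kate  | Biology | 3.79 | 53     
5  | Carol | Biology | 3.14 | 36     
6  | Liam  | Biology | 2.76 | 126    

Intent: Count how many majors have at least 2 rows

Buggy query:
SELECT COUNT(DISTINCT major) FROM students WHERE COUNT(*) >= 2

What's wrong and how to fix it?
Bug: WHERE filters individual rows, not groups, so a group-level COUNT is invalid there

Fix: Group first with HAVING COUNT(*) >= 2, then COUNT the resulting groups

Corrected query:
SELECT COUNT(*) FROM (SELECT major FROM students GROUP BY major HAVING COUNT(*) >= 2)

Result:
COUNT(*)
--------
2       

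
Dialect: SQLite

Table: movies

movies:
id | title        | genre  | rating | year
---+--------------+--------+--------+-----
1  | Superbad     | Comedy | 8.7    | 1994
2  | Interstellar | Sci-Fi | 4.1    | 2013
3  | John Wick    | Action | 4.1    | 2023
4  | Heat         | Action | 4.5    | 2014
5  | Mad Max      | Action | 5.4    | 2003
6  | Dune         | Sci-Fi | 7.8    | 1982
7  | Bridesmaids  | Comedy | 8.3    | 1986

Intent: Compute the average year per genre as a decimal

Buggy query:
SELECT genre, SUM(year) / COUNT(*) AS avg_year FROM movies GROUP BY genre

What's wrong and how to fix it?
Bug: Both operands are integers, so '/' performs integer division and truncates

Fix: Cast one side to REAL so the division keeps the fractional part

Corrected query:
SELECT genre, SUM(year) * 1.0 / COUNT(*) AS avg_year FROM movies GROUP BY genre

Result:
genre  | avg_year   
-------+------------
Action | 2013.333333
Comedy | 1990       
Sci-Fi | 1997.5     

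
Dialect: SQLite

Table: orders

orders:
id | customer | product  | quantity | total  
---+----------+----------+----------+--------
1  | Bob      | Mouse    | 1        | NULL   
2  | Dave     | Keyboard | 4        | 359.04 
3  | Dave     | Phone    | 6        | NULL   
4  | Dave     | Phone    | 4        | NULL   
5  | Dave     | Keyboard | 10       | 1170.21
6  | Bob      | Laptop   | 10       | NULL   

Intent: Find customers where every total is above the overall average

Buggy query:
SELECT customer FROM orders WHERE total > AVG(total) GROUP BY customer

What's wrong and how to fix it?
Bug: AVG() is an aggregate; it can't sit directly in WHERE

Fix: Use a subquery for AVG and a HAVING MIN(...) filter so the condition holds for every row in the group

Corrected query:
SELECT customer FROM orders GROUP BY customer HAVING MIN(total) > (SELECT AVG(total) FROM orders)

Result:
(no rows)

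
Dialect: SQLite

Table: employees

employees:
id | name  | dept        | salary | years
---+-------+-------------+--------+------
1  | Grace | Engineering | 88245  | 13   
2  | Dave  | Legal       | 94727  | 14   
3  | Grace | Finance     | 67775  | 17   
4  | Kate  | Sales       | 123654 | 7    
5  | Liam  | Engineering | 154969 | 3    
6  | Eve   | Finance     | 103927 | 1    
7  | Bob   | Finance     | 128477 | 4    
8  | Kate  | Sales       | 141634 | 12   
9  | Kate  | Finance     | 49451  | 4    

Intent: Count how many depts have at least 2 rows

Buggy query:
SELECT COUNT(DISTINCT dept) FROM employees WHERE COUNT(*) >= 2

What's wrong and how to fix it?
Bug: WHERE filters individual rows, not groups, so a group-level COUNT is invalid there

Fix: Group first with HAVING COUNT(*) >= 2, then COUNT the resulting groups

Corrected query:
SELECT COUNT(*) FROM (SELECT dept FROM employees GROUP BY dept HAVING COUNT(*) >= 2)

Result:
COUNT(*)
--------
3       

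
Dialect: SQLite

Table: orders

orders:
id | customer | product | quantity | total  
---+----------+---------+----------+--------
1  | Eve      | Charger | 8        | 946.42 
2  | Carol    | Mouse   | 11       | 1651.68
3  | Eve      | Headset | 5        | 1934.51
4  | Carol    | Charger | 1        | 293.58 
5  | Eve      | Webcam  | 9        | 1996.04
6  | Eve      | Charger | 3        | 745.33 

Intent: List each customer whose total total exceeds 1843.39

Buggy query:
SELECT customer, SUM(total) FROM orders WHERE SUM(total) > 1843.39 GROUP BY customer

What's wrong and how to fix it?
Bug: Aggregate functions cannot appear in a WHERE clause

Fix: Use HAVING (which filters groups after aggregation) instead of WHERE

Corrected query:
SELECT customer, SUM(total) FROM orders GROUP BY customer HAVING SUM(total) > 1843.39

Result:
customer | SUM(total)
---------+-----------
Carol    | 1945.26   
Eve      | 5622.3    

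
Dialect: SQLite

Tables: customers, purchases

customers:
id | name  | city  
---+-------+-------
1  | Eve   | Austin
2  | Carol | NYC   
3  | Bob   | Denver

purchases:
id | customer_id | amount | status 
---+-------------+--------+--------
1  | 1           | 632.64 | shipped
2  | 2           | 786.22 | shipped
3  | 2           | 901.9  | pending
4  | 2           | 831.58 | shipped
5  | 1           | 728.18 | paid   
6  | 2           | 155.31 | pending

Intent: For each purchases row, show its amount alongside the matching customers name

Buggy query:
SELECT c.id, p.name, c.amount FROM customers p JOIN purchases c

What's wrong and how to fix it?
Bug: JOIN with no ON clause produces a cartesian product; every purchases row pairs with every customers row

Fix: Add ON c.customer_id = p.id to the JOIN

Corrected query:
SELECT c.id, p.name, c.amount FROM customers p JOIN purchases c ON c.customer_id = p.id

Result:
id | name  | amount
---+-------+-------
1  | Eve   | 632.64
2  | Carol | 786.22
3  | Carol | 901.9 
4  | Carol | 831.58
5  | Eve   | 728.18
6  | Carol | 155.31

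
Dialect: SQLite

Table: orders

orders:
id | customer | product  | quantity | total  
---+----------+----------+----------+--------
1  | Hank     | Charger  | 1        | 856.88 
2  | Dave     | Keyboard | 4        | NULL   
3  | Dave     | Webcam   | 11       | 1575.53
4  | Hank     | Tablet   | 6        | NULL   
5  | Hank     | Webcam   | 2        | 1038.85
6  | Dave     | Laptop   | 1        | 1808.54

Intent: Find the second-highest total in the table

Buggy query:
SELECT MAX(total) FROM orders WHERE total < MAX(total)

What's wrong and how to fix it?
Bug: MAX(total) on the right of the comparison is an aggregate-in-WHERE error

Fix: Put the inner MAX in a scalar subquery

Corrected query:
SELECT MAX(total) FROM orders WHERE total < (SELECT MAX(total) FROM orders)

Result:
MAX(total)
----------
1575.53   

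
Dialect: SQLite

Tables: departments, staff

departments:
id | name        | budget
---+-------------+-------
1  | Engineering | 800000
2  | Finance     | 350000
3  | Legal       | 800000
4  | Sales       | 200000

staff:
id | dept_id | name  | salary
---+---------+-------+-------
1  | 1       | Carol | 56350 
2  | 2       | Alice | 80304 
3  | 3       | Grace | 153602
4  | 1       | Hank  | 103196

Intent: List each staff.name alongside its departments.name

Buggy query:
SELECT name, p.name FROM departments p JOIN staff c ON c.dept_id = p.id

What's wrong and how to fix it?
Bug: 'name' exists in both joined tables, so the database can't tell which one is meant

Fix: Prefix ambiguous columns with the table alias

Corrected query:
SELECT c.name, p.name FROM departments p JOIN staff c ON c.dept_id = p.id

Result:
name  | name       
------+------------
Carol | Engineering
Alice | Finance    
Grace | Legal      
Hank  | Engineering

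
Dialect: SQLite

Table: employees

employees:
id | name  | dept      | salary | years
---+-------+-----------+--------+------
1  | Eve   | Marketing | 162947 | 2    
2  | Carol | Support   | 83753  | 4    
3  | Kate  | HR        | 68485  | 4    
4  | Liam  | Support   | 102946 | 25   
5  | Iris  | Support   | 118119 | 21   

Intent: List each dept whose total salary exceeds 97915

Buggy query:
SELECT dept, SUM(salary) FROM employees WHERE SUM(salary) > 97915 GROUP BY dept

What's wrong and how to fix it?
Bug: WHERE runs before GROUP BY, so aggregates aren't available there

Fix: Move the aggregate condition to a HAVING clause

Corrected query:
SELECT dept, SUM(salary) FROM employees GROUP BY dept HAVING SUM(salary) > 97915

Result:
dept      | SUM(salary)
----------+------------
Marketing | 162947     
Support   | 304818     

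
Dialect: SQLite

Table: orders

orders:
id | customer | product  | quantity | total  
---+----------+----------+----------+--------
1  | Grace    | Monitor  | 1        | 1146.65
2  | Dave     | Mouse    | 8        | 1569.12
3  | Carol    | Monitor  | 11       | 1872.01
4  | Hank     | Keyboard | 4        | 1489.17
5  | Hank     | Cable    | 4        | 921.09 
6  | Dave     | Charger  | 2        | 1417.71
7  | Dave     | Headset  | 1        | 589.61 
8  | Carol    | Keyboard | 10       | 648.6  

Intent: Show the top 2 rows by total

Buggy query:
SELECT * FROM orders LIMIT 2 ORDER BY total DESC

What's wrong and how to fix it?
Bug: LIMIT must come after ORDER BY

Fix: Sort with ORDER BY, then apply LIMIT

Corrected query:
SELECT * FROM orders ORDER BY total DESC LIMIT 2

Result:
id | customer | product | quantity | total  
---+----------+---------+----------+--------
3  | Carol    | Monitor | 11       | 1872.01
2  | Dave     | Mouse   | 8        | 1569.12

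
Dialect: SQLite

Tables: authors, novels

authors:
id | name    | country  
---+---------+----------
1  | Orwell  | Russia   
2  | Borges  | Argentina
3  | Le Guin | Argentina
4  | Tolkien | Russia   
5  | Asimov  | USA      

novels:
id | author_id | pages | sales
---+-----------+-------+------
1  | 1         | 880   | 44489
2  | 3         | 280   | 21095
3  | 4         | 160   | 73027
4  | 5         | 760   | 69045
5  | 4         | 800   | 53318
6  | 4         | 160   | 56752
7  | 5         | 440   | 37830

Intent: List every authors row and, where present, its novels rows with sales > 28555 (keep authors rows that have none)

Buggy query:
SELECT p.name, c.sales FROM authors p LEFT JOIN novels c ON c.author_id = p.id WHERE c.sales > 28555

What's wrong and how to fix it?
Bug: A WHERE condition on the right-hand table after LEFT JOIN drops unmatched parents

Fix: Put 'c.sales > 28555' in the JOIN's ON clause instead of WHERE

Corrected query:
SELECT p.name, c.sales FROM authors p LEFT JOIN novels c ON c.author_id = p.id AND c.sales > 28555

Result:
name    | sales
--------+------
Orwell  | 44489
Borges  | NULL 
Le Guin | NULL 
Tolkien | 53318
Tolkien | 56752
Tolkien | 73027
Asimov  | 37830
Asimov  | 69045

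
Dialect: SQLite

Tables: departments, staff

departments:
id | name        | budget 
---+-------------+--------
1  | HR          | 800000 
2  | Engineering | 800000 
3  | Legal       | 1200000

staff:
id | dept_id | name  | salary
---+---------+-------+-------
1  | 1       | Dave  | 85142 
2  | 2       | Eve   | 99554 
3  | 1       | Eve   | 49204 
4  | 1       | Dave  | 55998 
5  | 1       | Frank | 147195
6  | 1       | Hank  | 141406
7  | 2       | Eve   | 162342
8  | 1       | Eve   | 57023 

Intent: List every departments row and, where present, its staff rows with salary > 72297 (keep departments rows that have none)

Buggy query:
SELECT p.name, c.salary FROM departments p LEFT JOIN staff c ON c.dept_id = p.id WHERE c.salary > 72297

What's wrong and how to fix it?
Bug: A WHERE condition on the right-hand table after LEFT JOIN drops unmatched parents

Fix: Move the right-table condition into the ON clause so unmatched parents are kept

Corrected query:
SELECT p.name, c.salary FROM departments p LEFT JOIN staff c ON c.dept_id = p.id AND c.salary > 72297

Result:
name        | salary
------------+-------
HR          | 85142 
HR          | 141406
HR          | 147195
Engineering | 99554 
Engineering | 162342
Legal       | NULL  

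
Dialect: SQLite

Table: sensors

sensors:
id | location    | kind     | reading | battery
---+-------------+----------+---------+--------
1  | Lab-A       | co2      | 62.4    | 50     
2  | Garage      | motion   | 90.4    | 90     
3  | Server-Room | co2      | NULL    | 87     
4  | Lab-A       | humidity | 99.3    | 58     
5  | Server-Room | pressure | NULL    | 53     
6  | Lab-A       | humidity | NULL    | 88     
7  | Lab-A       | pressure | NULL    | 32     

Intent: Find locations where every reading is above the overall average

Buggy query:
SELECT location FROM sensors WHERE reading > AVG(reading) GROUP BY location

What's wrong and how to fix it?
Bug: WHERE evaluates per row before aggregation, so AVG() is unavailable

Fix: Compute the overall average in a scalar subquery and compare each group's MIN against it in HAVING

Corrected query:
SELECT location FROM sensors GROUP BY location HAVING MIN(reading) > (SELECT AVG(reading) FROM sensors)

Result:
location
--------
Garage  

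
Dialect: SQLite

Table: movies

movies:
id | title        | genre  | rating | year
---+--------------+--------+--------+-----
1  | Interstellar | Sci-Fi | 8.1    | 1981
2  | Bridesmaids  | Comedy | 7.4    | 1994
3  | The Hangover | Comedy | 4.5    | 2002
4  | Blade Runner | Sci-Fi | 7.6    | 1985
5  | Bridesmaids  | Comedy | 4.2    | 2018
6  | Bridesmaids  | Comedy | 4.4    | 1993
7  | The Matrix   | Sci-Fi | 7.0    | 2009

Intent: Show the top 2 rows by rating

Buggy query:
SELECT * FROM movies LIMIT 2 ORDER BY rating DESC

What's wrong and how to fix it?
Bug: LIMIT must come after ORDER BY

Fix: Sort with ORDER BY, then apply LIMIT

Corrected query:
SELECT * FROM movies ORDER BY rating DESC LIMIT 2

Result:
id | title        | genre  | rating | year
---+--------------+--------+--------+-----
1  | Interstellar | Sci-Fi | 8.1    | 1981
4  | Blade Runner | Sci-Fi | 7.6    | 1985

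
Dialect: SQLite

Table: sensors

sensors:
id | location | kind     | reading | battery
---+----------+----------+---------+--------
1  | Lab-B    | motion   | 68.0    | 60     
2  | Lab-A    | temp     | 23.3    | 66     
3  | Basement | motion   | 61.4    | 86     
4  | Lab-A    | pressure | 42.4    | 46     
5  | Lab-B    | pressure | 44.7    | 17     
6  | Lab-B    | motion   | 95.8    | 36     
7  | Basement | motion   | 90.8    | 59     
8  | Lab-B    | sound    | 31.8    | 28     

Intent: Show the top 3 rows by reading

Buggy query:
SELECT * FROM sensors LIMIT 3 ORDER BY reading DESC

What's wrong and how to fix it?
Bug: LIMIT must come after ORDER BY

Fix: Swap the clauses: ORDER BY first, then LIMIT

Corrected query:
SELECT * FROM sensors ORDER BY reading DESC LIMIT 3

Result:
id | location | kind   | reading | battery
---+----------+--------+---------+--------
6  | Lab-B    | motion | 95.8    | 36     
7  | Basement | motion | 90.8    | 59     
1  | Lab-B    | motion | 68      | 60     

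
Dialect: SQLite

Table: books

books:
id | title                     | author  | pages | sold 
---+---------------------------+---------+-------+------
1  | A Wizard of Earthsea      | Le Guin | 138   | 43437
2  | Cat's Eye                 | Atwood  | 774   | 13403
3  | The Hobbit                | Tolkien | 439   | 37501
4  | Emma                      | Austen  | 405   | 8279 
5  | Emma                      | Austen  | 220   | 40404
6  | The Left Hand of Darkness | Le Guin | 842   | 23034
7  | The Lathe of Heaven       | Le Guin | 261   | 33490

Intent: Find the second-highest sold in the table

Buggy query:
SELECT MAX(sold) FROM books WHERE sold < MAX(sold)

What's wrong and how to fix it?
Bug: MAX(sold) on the right of the comparison is an aggregate-in-WHERE error

Fix: Compute the overall MAX in a subquery, then take MAX of rows below it

Corrected query:
SELECT MAX(sold) FROM books WHERE sold < (SELECT MAX(sold) FROM books)

Result:
MAX(sold)
---------
40404    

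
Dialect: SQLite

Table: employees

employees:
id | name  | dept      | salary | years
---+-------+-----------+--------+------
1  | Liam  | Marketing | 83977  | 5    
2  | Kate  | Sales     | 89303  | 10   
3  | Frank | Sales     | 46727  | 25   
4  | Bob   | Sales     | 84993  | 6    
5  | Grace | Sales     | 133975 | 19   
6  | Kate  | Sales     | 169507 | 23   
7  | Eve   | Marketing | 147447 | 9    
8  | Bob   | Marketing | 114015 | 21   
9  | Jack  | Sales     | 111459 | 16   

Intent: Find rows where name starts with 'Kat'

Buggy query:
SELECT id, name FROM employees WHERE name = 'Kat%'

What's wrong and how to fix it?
Bug: Wildcards only work with LIKE; '=' treats '%' as a literal character

Fix: Replace '=' with LIKE so 'Kat%' is treated as a pattern

Corrected query:
SELECT id, name FROM employees WHERE name LIKE 'Kat%'

Result:
id | name
---+-----
2  | Kate
6  | Kate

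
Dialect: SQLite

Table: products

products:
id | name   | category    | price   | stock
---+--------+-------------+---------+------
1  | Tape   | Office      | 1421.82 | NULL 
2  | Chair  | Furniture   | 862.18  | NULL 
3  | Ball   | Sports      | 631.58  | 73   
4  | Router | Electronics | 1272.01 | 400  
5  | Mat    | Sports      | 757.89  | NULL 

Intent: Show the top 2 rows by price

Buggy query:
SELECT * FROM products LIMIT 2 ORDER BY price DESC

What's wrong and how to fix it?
Bug: ORDER BY cannot follow LIMIT; LIMIT is the final clause

Fix: Sort with ORDER BY, then apply LIMIT

Corrected query:
SELECT * FROM products ORDER BY price DESC LIMIT 2

Result:
id | name   | category    | price   | stock
---+--------+-------------+---------+------
1  | Tape   | Office      | 1421.82 | NULL 
4  | Router | Electronics | 1272.01 | 400  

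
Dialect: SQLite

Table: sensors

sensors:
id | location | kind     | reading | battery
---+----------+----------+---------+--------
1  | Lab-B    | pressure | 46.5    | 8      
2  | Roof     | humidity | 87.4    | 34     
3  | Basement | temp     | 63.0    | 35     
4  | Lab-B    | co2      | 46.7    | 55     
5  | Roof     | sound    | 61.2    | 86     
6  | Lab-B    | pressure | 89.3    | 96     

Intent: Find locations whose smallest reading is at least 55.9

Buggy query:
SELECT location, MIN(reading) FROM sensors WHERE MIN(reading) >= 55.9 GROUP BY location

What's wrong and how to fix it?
Bug: MIN() in WHERE is a misuse of aggregate

Fix: Replace WHERE with HAVING after the GROUP BY

Corrected query:
SELECT location, MIN(reading) FROM sensors GROUP BY location HAVING MIN(reading) >= 55.9

Result:
location | MIN(reading)
---------+-------------
Basement | 63          
Roof     | 61.2        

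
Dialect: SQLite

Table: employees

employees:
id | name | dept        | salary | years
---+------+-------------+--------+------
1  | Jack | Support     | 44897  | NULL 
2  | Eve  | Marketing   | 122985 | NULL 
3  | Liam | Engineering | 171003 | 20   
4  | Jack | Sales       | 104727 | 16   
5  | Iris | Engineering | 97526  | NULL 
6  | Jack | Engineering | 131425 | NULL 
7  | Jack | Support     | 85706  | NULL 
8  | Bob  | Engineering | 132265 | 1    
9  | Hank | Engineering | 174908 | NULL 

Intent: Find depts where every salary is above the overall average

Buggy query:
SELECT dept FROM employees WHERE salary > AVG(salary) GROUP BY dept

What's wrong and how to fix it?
Bug: WHERE evaluates per row before aggregation, so AVG() is unavailable

Fix: Compute the overall average in a scalar subquery and compare each group's MIN against it in HAVING

Corrected query:
SELECT dept FROM employees GROUP BY dept HAVING MIN(salary) > (SELECT AVG(salary) FROM employees)

Result:
dept     
---------
Marketing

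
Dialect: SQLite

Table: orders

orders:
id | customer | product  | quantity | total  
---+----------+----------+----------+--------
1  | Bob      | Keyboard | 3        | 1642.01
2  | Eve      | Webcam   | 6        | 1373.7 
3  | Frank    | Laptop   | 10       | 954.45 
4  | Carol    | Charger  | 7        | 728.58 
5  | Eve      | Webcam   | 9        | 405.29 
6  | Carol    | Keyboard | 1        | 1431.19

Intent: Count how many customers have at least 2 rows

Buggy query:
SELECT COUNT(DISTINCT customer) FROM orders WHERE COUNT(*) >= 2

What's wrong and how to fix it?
Bug: WHERE filters individual rows, not groups, so a group-level COUNT is invalid there

Fix: Use a subquery that GROUPs and filters with HAVING, then count its rows

Corrected query:
SELECT COUNT(*) FROM (SELECT customer FROM orders GROUP BY customer HAVING COUNT(*) >= 2)

Result:
COUNT(*)
--------
2       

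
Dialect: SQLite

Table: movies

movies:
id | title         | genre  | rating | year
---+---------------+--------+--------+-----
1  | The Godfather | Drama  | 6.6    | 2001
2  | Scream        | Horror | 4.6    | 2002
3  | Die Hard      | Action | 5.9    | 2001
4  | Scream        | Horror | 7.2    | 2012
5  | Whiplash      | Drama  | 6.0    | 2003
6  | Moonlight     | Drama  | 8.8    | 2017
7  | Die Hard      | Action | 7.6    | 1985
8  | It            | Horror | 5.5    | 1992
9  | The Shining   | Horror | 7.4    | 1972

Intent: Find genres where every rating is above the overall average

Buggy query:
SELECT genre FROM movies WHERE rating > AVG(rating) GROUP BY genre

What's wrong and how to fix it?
Bug: WHERE evaluates per row before aggregation, so AVG() is unavailable

Fix: Compute the overall average in a scalar subquery and compare each group's MIN against it in HAVING

Corrected query:
SELECT genre FROM movies GROUP BY genre HAVING MIN(rating) > (SELECT AVG(rating) FROM movies)

Result:
(no rows)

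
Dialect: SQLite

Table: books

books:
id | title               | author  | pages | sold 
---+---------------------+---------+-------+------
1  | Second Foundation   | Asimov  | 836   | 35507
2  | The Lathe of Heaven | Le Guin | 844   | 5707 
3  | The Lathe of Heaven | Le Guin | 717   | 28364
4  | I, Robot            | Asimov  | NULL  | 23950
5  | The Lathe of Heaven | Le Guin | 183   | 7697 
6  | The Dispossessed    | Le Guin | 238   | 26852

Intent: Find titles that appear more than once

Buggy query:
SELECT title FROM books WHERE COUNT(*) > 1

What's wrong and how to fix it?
Bug: WHERE can't reference COUNT(*); aggregates are computed after WHERE

Fix: GROUP BY title, then filter groups with HAVING COUNT(*) > 1

Corrected query:
SELECT title FROM books GROUP BY title HAVING COUNT(*) > 1

Result:
title              
-------------------
The Lathe of Heaven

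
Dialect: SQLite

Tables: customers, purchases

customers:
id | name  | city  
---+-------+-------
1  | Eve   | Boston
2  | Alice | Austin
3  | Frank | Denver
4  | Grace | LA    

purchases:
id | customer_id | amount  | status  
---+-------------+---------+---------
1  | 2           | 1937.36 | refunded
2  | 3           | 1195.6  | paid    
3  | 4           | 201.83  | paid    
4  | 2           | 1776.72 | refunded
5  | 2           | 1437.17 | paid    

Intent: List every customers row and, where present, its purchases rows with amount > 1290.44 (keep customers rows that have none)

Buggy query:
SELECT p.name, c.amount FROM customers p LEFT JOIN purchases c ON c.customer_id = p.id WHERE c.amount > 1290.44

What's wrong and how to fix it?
Bug: A WHERE condition on the right-hand table after LEFT JOIN drops unmatched parents

Fix: Move the right-table condition into the ON clause so unmatched parents are kept

Corrected query:
SELECT p.name, c.amount FROM customers p LEFT JOIN purchases c ON c.customer_id = p.id AND c.amount > 1290.44

Result:
name  | amount 
------+--------
Eve   | NULL   
Alice | 1437.17
Alice | 1776.72
Alice | 1937.36
Frank | NULL   
Grace | NULL   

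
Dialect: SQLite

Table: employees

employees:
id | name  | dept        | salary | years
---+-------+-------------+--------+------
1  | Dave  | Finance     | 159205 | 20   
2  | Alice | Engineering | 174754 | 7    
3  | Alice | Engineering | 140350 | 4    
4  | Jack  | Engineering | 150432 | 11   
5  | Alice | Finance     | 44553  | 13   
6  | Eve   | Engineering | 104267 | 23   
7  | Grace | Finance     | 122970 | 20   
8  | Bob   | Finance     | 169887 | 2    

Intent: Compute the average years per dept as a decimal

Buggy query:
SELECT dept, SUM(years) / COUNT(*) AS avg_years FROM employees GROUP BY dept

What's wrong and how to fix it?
Bug: Both operands are integers, so '/' performs integer division and truncates

Fix: Multiply by 1.0 (or CAST to REAL) to force floating-point division

Corrected query:
SELECT dept, SUM(years) * 1.0 / COUNT(*) AS avg_years FROM employees GROUP BY dept

Result:
dept        | avg_years
------------+----------
Engineering | 11.25    
Finance     | 13.75    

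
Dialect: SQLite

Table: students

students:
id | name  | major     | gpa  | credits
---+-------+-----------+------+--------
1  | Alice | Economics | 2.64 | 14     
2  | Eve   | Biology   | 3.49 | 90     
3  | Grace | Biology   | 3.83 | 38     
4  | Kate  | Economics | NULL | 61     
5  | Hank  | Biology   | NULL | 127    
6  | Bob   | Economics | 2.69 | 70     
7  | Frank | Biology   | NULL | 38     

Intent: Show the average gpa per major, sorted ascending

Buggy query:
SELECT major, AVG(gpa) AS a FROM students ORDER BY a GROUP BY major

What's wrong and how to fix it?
Bug: GROUP BY must precede ORDER BY

Fix: Move ORDER BY to the end, after GROUP BY

Corrected query:
SELECT major, AVG(gpa) AS a FROM students GROUP BY major ORDER BY a

Result:
major     | a    
----------+------
Economics | 2.665
Biology   | 3.66 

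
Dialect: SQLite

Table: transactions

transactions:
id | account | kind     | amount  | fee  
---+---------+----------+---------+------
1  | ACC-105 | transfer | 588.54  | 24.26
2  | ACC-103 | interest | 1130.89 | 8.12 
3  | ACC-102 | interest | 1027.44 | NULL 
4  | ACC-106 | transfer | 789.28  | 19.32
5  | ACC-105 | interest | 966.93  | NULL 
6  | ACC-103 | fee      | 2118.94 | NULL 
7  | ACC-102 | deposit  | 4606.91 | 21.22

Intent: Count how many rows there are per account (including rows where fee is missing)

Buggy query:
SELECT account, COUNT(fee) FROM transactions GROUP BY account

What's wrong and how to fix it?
Bug: COUNT(fee) skips NULLs, so groups with missing fee are undercounted

Fix: Use COUNT(*) to count all rows regardless of NULL

Corrected query:
SELECT account, COUNT(*) FROM transactions GROUP BY account

Result:
account | COUNT(*)
--------+---------
ACC-102 | 2       
ACC-103 | 2       
ACC-105 | 2       
ACC-106 | 1       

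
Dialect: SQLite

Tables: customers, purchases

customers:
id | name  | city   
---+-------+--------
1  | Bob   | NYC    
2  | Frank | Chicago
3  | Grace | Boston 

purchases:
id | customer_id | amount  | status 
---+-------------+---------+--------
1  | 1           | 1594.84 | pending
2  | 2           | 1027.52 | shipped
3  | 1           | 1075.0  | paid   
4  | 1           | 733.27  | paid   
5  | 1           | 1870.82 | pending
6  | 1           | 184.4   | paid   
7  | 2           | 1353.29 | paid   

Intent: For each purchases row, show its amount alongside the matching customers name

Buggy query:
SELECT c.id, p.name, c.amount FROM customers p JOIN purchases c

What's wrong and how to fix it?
Bug: Missing join condition: each purchases row is matched to all customers rows instead of just its own

Fix: Specify the join condition linking the foreign key to the parent id

Corrected query:
SELECT c.id, p.name, c.amount FROM customers p JOIN purchases c ON c.customer_id = p.id

Result:
id | name  | amount 
---+-------+--------
1  | Bob   | 1594.84
2  | Frank | 1027.52
3  | Bob   | 1075   
4  | Bob   | 733.27 
5  | Bob   | 1870.82
6  | Bob   | 184.4  
7  | Frank | 1353.29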